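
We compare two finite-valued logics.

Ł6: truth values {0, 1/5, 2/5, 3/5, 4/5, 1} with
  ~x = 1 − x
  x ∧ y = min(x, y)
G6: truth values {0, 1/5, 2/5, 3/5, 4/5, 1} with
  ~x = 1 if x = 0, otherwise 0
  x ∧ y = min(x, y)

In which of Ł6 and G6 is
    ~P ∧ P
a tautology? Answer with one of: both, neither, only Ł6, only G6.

neither

In Ł6: at P = 0 the value is 0 — not a tautology.
In G6: at P = 0 the value is 0 — not a tautology.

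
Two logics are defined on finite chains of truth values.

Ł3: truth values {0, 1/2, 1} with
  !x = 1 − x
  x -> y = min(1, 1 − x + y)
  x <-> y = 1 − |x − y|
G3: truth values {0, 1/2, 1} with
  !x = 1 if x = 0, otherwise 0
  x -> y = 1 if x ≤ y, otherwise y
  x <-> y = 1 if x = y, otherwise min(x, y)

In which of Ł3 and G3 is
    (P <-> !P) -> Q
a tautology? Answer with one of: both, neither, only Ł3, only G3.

In Ł3: at P = 1/2, Q = 0 the value is 0 — not a tautology.
In G3: every assignment gives 1 — tautology.

only G3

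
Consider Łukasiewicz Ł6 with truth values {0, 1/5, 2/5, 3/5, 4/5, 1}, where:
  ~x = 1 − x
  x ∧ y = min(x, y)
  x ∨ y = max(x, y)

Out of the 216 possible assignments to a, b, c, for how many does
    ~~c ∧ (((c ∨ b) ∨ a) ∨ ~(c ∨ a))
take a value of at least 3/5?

108

value 1: 36 assignments (counts)
value 4/5: 36 assignments (counts)
value 3/5: 36 assignments (counts)
value 2/5: 36 assignments
value 1/5: 36 assignments
value 0: 36 assignments
So 108 of the 216 assignments meet the threshold.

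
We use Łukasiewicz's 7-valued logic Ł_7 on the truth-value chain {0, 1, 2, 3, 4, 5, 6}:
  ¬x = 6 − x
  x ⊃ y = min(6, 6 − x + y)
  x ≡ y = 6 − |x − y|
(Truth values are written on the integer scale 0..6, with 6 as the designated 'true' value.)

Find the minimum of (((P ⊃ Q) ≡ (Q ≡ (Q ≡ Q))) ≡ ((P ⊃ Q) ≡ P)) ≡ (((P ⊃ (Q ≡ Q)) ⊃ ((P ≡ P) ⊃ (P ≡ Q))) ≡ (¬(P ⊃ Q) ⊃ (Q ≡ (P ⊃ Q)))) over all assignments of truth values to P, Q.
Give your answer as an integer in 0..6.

Take P = 4, Q = 0:
P ⊃ Q = 4 ⊃ 0 = 2
Q ≡ Q = 0 ≡ 0 = 6
Q ≡ (Q ≡ Q) = 0 ≡ 6 = 0
(P ⊃ Q) ≡ (Q ≡ (Q ≡ Q)) = 2 ≡ 0 = 4
P ⊃ Q = 4 ⊃ 0 = 2
(P ⊃ Q) ≡ P = 2 ≡ 4 = 4
((P ⊃ Q) ≡ (Q ≡ (Q ≡ Q))) ≡ ((P ⊃ Q) ≡ P) = 4 ≡ 4 = 6
Q ≡ Q = 0 ≡ 0 = 6
P ⊃ (Q ≡ Q) = 4 ⊃ 6 = 6
P ≡ P = 4 ≡ 4 = 6
P ≡ Q = 4 ≡ 0 = 2
(P ≡ P) ⊃ (P ≡ Q) = 6 ⊃ 2 = 2
(P ⊃ (Q ≡ Q)) ⊃ ((P ≡ P) ⊃ (P ≡ Q)) = 6 ⊃ 2 = 2
P ⊃ Q = 4 ⊃ 0 = 2
¬(P ⊃ Q) = ¬2 = 4
P ⊃ Q = 4 ⊃ 0 = 2
Q ≡ (P ⊃ Q) = 0 ≡ 2 = 4
¬(P ⊃ Q) ⊃ (Q ≡ (P ⊃ Q)) = 4 ⊃ 4 = 6
((P ⊃ (Q ≡ Q)) ⊃ ((P ≡ P) ⊃ (P ≡ Q))) ≡ (¬(P ⊃ Q) ⊃ (Q ≡ (P ⊃ Q))) = 2 ≡ 6 = 2
(((P ⊃ Q) ≡ (Q ≡ (Q ≡ Q))) ≡ ((P ⊃ Q) ≡ P)) ≡ (((P ⊃ (Q ≡ Q)) ⊃ ((P ≡ P) ⊃ (P ≡ Q))) ≡ (¬(P ⊃ Q) ⊃ (Q ≡ (P ⊃ Q)))) = 6 ≡ 2 = 2
No assignment yields a value below 2, so this is the minimum.

2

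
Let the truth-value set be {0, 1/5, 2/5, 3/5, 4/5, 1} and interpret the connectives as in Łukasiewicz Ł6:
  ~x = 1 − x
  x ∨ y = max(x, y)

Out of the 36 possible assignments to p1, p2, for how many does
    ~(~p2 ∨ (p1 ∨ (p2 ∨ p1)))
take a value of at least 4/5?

0

value 2/5: 8 assignments
value 1/5: 12 assignments
value 0: 16 assignments
So 0 of the 36 assignments meet the threshold.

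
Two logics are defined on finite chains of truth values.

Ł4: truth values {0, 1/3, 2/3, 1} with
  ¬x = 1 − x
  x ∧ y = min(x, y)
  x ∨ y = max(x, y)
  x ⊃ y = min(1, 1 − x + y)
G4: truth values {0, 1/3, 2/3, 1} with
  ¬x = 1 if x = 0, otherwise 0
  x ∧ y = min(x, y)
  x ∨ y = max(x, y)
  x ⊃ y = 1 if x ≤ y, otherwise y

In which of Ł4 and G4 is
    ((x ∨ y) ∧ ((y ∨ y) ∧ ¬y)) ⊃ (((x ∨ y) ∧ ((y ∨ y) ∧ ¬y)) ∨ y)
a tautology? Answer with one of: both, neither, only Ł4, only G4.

In Ł4: every assignment gives 1 — tautology.
In G4: every assignment gives 1 — tautology.

both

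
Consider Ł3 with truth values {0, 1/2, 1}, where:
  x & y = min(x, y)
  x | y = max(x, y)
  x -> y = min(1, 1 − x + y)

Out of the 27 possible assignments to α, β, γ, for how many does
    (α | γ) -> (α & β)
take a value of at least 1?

10

value 1: 10 assignments (counts)
value 1/2: 10 assignments
value 0: 7 assignments
So 10 of the 27 assignments meet the threshold.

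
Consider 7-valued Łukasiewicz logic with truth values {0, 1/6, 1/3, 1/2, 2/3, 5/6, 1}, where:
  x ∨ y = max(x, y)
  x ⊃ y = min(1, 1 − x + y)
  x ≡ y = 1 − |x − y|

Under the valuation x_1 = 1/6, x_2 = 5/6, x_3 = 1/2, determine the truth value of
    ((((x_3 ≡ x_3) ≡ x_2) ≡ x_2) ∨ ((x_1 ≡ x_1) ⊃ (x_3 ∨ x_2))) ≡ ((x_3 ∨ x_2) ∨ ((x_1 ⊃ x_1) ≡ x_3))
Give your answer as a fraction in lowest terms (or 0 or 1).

x_3 ≡ x_3 = 1/2 ≡ 1/2 = 1
(x_3 ≡ x_3) ≡ x_2 = 1 ≡ 5/6 = 5/6
((x_3 ≡ x_3) ≡ x_2) ≡ x_2 = 5/6 ≡ 5/6 = 1
x_1 ≡ x_1 = 1/6 ≡ 1/6 = 1
x_3 ∨ x_2 = 1/2 ∨ 5/6 = 5/6
(x_1 ≡ x_1) ⊃ (x_3 ∨ x_2) = 1 ⊃ 5/6 = 5/6
(((x_3 ≡ x_3) ≡ x_2) ≡ x_2) ∨ ((x_1 ≡ x_1) ⊃ (x_3 ∨ x_2)) = 1 ∨ 5/6 = 1
x_3 ∨ x_2 = 1/2 ∨ 5/6 = 5/6
x_1 ⊃ x_1 = 1/6 ⊃ 1/6 = 1
(x_1 ⊃ x_1) ≡ x_3 = 1 ≡ 1/2 = 1/2
(x_3 ∨ x_2) ∨ ((x_1 ⊃ x_1) ≡ x_3) = 5/6 ∨ 1/2 = 5/6
((((x_3 ≡ x_3) ≡ x_2) ≡ x_2) ∨ ((x_1 ≡ x_1) ⊃ (x_3 ∨ x_2))) ≡ ((x_3 ∨ x_2) ∨ ((x_1 ⊃ x_1) ≡ x_3)) = 1 ≡ 5/6 = 5/6

5/6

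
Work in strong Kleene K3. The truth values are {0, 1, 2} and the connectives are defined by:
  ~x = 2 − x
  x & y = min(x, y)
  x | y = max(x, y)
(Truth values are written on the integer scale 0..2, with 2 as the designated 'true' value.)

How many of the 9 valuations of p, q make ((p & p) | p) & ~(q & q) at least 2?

1

p = 0, q = 0 ↦ 0  <
p = 0, q = 1 ↦ 0  <
p = 0, q = 2 ↦ 0  <
p = 1, q = 0 ↦ 1  <
p = 1, q = 1 ↦ 1  <
p = 1, q = 2 ↦ 0  <
p = 2, q = 0 ↦ 2  ≥
p = 2, q = 1 ↦ 1  <
p = 2, q = 2 ↦ 0  <
So 1 of the 9 assignments meets the threshold.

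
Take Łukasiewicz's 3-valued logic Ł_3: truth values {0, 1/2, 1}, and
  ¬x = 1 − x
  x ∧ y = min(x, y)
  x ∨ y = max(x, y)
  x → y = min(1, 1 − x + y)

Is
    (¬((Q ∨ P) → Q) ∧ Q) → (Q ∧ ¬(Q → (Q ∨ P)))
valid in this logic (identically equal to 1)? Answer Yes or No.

No

Counterexample: take P = 1, Q = 1/2.
Q ∨ P = 1/2 ∨ 1 = 1
(Q ∨ P) → Q = 1 → 1/2 = 1/2
¬((Q ∨ P) → Q) = ¬1/2 = 1/2
¬((Q ∨ P) → Q) ∧ Q = 1/2 ∧ 1/2 = 1/2
Q ∨ P = 1/2 ∨ 1 = 1
Q → (Q ∨ P) = 1/2 → 1 = 1
¬(Q → (Q ∨ P)) = ¬1 = 0
Q ∧ ¬(Q → (Q ∨ P)) = 1/2 ∧ 0 = 0
(¬((Q ∨ P) → Q) ∧ Q) → (Q ∧ ¬(Q → (Q ∨ P))) = 1/2 → 0 = 1/2
This gives 1/2 ≠ 1.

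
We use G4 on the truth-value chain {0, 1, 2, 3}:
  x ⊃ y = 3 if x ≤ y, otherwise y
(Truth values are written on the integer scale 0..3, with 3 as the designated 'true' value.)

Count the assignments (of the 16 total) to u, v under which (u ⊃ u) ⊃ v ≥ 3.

u = 0, v = 0 ↦ 0  <
u = 0, v = 1 ↦ 1  <
u = 0, v = 2 ↦ 2  <
u = 0, v = 3 ↦ 3  ≥
u = 1, v = 0 ↦ 0  <
u = 1, v = 1 ↦ 1  <
u = 1, v = 2 ↦ 2  <
u = 1, v = 3 ↦ 3  ≥
u = 2, v = 0 ↦ 0  <
u = 2, v = 1 ↦ 1  <
u = 2, v = 2 ↦ 2  <
u = 2, v = 3 ↦ 3  ≥
u = 3, v = 0 ↦ 0  <
u = 3, v = 1 ↦ 1  <
u = 3, v = 2 ↦ 2  <
u = 3, v = 3 ↦ 3  ≥
So 4 of the 16 assignments meet the threshold.

4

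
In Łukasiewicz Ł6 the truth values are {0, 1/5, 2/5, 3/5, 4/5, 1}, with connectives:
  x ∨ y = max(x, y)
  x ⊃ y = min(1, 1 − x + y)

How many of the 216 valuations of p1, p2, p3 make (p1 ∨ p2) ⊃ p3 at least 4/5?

126

value 1: 91 assignments (counts)
value 4/5: 35 assignments (counts)
value 3/5: 32 assignments
value 2/5: 27 assignments
value 1/5: 20 assignments
value 0: 11 assignments
So 126 of the 216 assignments meet the threshold.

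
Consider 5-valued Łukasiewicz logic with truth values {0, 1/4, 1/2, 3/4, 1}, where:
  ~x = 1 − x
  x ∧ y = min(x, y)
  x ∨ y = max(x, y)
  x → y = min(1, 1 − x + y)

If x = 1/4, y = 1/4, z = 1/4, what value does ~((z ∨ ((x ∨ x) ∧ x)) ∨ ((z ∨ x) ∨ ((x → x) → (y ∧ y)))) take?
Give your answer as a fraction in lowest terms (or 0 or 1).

x ∨ x = 1/4 ∨ 1/4 = 1/4
(x ∨ x) ∧ x = 1/4 ∧ 1/4 = 1/4
z ∨ ((x ∨ x) ∧ x) = 1/4 ∨ 1/4 = 1/4
z ∨ x = 1/4 ∨ 1/4 = 1/4
x → x = 1/4 → 1/4 = 1
y ∧ y = 1/4 ∧ 1/4 = 1/4
(x → x) → (y ∧ y) = 1 → 1/4 = 1/4
(z ∨ x) ∨ ((x → x) → (y ∧ y)) = 1/4 ∨ 1/4 = 1/4
(z ∨ ((x ∨ x) ∧ x)) ∨ ((z ∨ x) ∨ ((x → x) → (y ∧ y))) = 1/4 ∨ 1/4 = 1/4
~((z ∨ ((x ∨ x) ∧ x)) ∨ ((z ∨ x) ∨ ((x → x) → (y ∧ y)))) = ~1/4 = 3/4

3/4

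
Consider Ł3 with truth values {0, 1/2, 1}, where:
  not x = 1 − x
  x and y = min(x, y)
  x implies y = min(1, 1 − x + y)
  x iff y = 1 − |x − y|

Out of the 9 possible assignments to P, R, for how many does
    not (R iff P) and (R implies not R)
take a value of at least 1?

1

P = 0, R = 0 ↦ 0  <
P = 0, R = 1/2 ↦ 1/2  <
P = 0, R = 1 ↦ 0  <
P = 1/2, R = 0 ↦ 1/2  <
P = 1/2, R = 1/2 ↦ 0  <
P = 1/2, R = 1 ↦ 0  <
P = 1, R = 0 ↦ 1  ≥
P = 1, R = 1/2 ↦ 1/2  <
P = 1, R = 1 ↦ 0  <
So 1 of the 9 assignments meets the threshold.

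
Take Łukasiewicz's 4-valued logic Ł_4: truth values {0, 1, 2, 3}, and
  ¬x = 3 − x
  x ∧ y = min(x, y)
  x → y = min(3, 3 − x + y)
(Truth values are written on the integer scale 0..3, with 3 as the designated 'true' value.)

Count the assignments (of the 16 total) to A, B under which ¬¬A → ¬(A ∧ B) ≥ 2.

A = 0, B = 0 ↦ 3  ≥
A = 0, B = 1 ↦ 3  ≥
A = 0, B = 2 ↦ 3  ≥
A = 0, B = 3 ↦ 3  ≥
A = 1, B = 0 ↦ 3  ≥
A = 1, B = 1 ↦ 3  ≥
A = 1, B = 2 ↦ 3  ≥
A = 1, B = 3 ↦ 3  ≥
A = 2, B = 0 ↦ 3  ≥
A = 2, B = 1 ↦ 3  ≥
A = 2, B = 2 ↦ 2  ≥
A = 2, B = 3 ↦ 2  ≥
A = 3, B = 0 ↦ 3  ≥
A = 3, B = 1 ↦ 2  ≥
A = 3, B = 2 ↦ 1  <
A = 3, B = 3 ↦ 0  <
So 14 of the 16 assignments meet the threshold.

14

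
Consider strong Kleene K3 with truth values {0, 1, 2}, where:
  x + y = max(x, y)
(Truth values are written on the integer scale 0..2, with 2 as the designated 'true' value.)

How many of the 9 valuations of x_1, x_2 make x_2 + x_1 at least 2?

5

x_1 = 0, x_2 = 0 ↦ 0  <
x_1 = 0, x_2 = 1 ↦ 1  <
x_1 = 0, x_2 = 2 ↦ 2  ≥
x_1 = 1, x_2 = 0 ↦ 1  <
x_1 = 1, x_2 = 1 ↦ 1  <
x_1 = 1, x_2 = 2 ↦ 2  ≥
x_1 = 2, x_2 = 0 ↦ 2  ≥
x_1 = 2, x_2 = 1 ↦ 2  ≥
x_1 = 2, x_2 = 2 ↦ 2  ≥
So 5 of the 9 assignments meet the threshold.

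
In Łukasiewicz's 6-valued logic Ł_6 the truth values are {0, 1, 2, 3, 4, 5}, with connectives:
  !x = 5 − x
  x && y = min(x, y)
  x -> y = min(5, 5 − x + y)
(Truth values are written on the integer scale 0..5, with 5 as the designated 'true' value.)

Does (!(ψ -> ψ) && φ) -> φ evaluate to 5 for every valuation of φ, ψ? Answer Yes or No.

At φ = 3, ψ = 5, for instance:
ψ -> ψ = 5 -> 5 = 5
!(ψ -> ψ) = !5 = 0
!(ψ -> ψ) && φ = 0 && 3 = 0
(!(ψ -> ψ) && φ) -> φ = 0 -> 3 = 5
and checking the remaining 35 assignments likewise gives ≥ 5 in every case.

Yes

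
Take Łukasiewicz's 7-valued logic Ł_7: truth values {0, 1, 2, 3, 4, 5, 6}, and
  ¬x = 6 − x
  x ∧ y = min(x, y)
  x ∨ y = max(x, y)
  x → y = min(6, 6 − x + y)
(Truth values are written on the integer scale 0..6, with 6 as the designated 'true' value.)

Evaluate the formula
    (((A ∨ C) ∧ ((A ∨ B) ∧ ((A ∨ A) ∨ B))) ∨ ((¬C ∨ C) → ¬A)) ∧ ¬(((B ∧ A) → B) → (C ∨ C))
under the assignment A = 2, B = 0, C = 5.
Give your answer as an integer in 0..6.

A ∨ C = 2 ∨ 5 = 5
A ∨ B = 2 ∨ 0 = 2
A ∨ A = 2 ∨ 2 = 2
(A ∨ A) ∨ B = 2 ∨ 0 = 2
(A ∨ B) ∧ ((A ∨ A) ∨ B) = 2 ∧ 2 = 2
(A ∨ C) ∧ ((A ∨ B) ∧ ((A ∨ A) ∨ B)) = 5 ∧ 2 = 2
¬C = ¬5 = 1
¬C ∨ C = 1 ∨ 5 = 5
¬A = ¬2 = 4
(¬C ∨ C) → ¬A = 5 → 4 = 5
((A ∨ C) ∧ ((A ∨ B) ∧ ((A ∨ A) ∨ B))) ∨ ((¬C ∨ C) → ¬A) = 2 ∨ 5 = 5
B ∧ A = 0 ∧ 2 = 0
(B ∧ A) → B = 0 → 0 = 6
C ∨ C = 5 ∨ 5 = 5
((B ∧ A) → B) → (C ∨ C) = 6 → 5 = 5
¬(((B ∧ A) → B) → (C ∨ C)) = ¬5 = 1
(((A ∨ C) ∧ ((A ∨ B) ∧ ((A ∨ A) ∨ B))) ∨ ((¬C ∨ C) → ¬A)) ∧ ¬(((B ∧ A) → B) → (C ∨ C)) = 5 ∧ 1 = 1

1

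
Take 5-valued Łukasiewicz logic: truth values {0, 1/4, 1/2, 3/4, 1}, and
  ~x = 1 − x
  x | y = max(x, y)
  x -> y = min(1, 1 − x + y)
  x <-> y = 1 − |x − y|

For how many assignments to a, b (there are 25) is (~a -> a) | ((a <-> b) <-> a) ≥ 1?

17

value 1: 17 assignments (counts)
value 3/4: 2 assignments
value 1/2: 4 assignments
value 1/4: 1 assignment
value 0: 1 assignment
So 17 of the 25 assignments meet the threshold.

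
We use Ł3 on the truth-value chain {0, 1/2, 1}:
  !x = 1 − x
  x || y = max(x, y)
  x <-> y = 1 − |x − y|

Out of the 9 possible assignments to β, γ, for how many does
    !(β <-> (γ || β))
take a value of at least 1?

1

β = 0, γ = 0 ↦ 0  <
β = 0, γ = 1/2 ↦ 1/2  <
β = 0, γ = 1 ↦ 1  ≥
β = 1/2, γ = 0 ↦ 0  <
β = 1/2, γ = 1/2 ↦ 0  <
β = 1/2, γ = 1 ↦ 1/2  <
β = 1, γ = 0 ↦ 0  <
β = 1, γ = 1/2 ↦ 0  <
β = 1, γ = 1 ↦ 0  <
So 1 of the 9 assignments meets the threshold.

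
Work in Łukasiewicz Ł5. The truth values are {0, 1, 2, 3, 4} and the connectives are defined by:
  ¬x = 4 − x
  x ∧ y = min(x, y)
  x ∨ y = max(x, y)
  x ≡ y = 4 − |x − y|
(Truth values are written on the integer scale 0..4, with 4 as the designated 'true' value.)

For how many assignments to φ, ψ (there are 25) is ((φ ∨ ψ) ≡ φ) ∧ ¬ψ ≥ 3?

10

value 4: 5 assignments (counts)
value 3: 5 assignments (counts)
value 2: 5 assignments
value 1: 5 assignments
value 0: 5 assignments
So 10 of the 25 assignments meet the threshold.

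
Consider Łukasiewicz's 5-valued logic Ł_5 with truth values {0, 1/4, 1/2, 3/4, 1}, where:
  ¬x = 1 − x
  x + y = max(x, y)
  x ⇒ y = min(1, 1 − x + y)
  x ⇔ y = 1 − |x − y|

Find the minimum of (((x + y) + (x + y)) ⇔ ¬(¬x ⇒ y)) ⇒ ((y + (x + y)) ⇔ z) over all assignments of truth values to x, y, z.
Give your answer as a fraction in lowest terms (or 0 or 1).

Take x = 0, y = 1/2, z = 0:
x + y = 0 + 1/2 = 1/2
x + y = 0 + 1/2 = 1/2
(x + y) + (x + y) = 1/2 + 1/2 = 1/2
¬x = ¬0 = 1
¬x ⇒ y = 1 ⇒ 1/2 = 1/2
¬(¬x ⇒ y) = ¬1/2 = 1/2
((x + y) + (x + y)) ⇔ ¬(¬x ⇒ y) = 1/2 ⇔ 1/2 = 1
x + y = 0 + 1/2 = 1/2
y + (x + y) = 1/2 + 1/2 = 1/2
(y + (x + y)) ⇔ z = 1/2 ⇔ 0 = 1/2
(((x + y) + (x + y)) ⇔ ¬(¬x ⇒ y)) ⇒ ((y + (x + y)) ⇔ z) = 1 ⇒ 1/2 = 1/2
No assignment yields a value below 1/2, so this is the minimum.

1/2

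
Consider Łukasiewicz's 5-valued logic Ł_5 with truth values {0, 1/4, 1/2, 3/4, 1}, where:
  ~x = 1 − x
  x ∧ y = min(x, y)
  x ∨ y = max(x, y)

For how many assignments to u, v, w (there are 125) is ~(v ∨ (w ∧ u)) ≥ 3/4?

32

value 1: 9 assignments (counts)
value 3/4: 23 assignments (counts)
value 1/2: 31 assignments
value 1/4: 33 assignments
value 0: 29 assignments
So 32 of the 125 assignments meet the threshold.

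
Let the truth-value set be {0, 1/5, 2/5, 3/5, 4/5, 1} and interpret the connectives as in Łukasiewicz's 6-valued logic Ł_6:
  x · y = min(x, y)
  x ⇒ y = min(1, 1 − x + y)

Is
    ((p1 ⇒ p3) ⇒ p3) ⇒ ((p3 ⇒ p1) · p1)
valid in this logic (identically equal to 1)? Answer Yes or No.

No

Counterexample: take p1 = 0, p3 = 1/5.
p1 ⇒ p3 = 0 ⇒ 1/5 = 1
(p1 ⇒ p3) ⇒ p3 = 1 ⇒ 1/5 = 1/5
p3 ⇒ p1 = 1/5 ⇒ 0 = 4/5
(p3 ⇒ p1) · p1 = 4/5 · 0 = 0
((p1 ⇒ p3) ⇒ p3) ⇒ ((p3 ⇒ p1) · p1) = 1/5 ⇒ 0 = 4/5
This gives 4/5 ≠ 1.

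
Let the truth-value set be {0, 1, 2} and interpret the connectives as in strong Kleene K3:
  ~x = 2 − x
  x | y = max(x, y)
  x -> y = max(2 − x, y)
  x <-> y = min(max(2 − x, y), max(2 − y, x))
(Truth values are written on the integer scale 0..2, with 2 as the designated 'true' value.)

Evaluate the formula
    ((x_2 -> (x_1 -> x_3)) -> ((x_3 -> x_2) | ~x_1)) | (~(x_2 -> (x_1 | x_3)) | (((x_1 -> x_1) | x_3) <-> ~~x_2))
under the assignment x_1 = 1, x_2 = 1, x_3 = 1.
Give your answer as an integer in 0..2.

1

x_1 -> x_3 = 1 -> 1 = 1
x_2 -> (x_1 -> x_3) = 1 -> 1 = 1
x_3 -> x_2 = 1 -> 1 = 1
~x_1 = ~1 = 1
(x_3 -> x_2) | ~x_1 = 1 | 1 = 1
(x_2 -> (x_1 -> x_3)) -> ((x_3 -> x_2) | ~x_1) = 1 -> 1 = 1
x_1 | x_3 = 1 | 1 = 1
x_2 -> (x_1 | x_3) = 1 -> 1 = 1
~(x_2 -> (x_1 | x_3)) = ~1 = 1
x_1 -> x_1 = 1 -> 1 = 1
(x_1 -> x_1) | x_3 = 1 | 1 = 1
~x_2 = ~1 = 1
~~x_2 = ~1 = 1
((x_1 -> x_1) | x_3) <-> ~~x_2 = 1 <-> 1 = 1
~(x_2 -> (x_1 | x_3)) | (((x_1 -> x_1) | x_3) <-> ~~x_2) = 1 | 1 = 1
((x_2 -> (x_1 -> x_3)) -> ((x_3 -> x_2) | ~x_1)) | (~(x_2 -> (x_1 | x_3)) | (((x_1 -> x_1) | x_3) <-> ~~x_2)) = 1 | 1 = 1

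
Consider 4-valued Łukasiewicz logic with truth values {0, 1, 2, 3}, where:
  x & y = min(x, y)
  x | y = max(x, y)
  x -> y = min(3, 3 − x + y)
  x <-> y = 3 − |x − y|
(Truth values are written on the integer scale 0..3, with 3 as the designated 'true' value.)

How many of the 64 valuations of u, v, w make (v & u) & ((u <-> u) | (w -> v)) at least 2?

16

value 3: 4 assignments (counts)
value 2: 12 assignments (counts)
value 1: 20 assignments
value 0: 28 assignments
So 16 of the 64 assignments meet the threshold.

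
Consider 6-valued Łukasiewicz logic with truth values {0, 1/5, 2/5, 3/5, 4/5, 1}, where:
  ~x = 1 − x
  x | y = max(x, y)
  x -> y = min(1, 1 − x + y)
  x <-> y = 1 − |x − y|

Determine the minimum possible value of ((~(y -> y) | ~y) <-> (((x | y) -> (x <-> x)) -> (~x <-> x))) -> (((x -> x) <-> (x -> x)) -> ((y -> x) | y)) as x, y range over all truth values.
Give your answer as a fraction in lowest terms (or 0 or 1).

3/5

Take x = 1/5, y = 3/5:
y -> y = 3/5 -> 3/5 = 1
~(y -> y) = ~1 = 0
~y = ~3/5 = 2/5
~(y -> y) | ~y = 0 | 2/5 = 2/5
x | y = 1/5 | 3/5 = 3/5
x <-> x = 1/5 <-> 1/5 = 1
(x | y) -> (x <-> x) = 3/5 -> 1 = 1
~x = ~1/5 = 4/5
~x <-> x = 4/5 <-> 1/5 = 2/5
((x | y) -> (x <-> x)) -> (~x <-> x) = 1 -> 2/5 = 2/5
(~(y -> y) | ~y) <-> (((x | y) -> (x <-> x)) -> (~x <-> x)) = 2/5 <-> 2/5 = 1
x -> x = 1/5 -> 1/5 = 1
x -> x = 1/5 -> 1/5 = 1
(x -> x) <-> (x -> x) = 1 <-> 1 = 1
y -> x = 3/5 -> 1/5 = 3/5
(y -> x) | y = 3/5 | 3/5 = 3/5
((x -> x) <-> (x -> x)) -> ((y -> x) | y) = 1 -> 3/5 = 3/5
((~(y -> y) | ~y) <-> (((x | y) -> (x <-> x)) -> (~x <-> x))) -> (((x -> x) <-> (x -> x)) -> ((y -> x) | y)) = 1 -> 3/5 = 3/5
No assignment yields a value below 3/5, so this is the minimum.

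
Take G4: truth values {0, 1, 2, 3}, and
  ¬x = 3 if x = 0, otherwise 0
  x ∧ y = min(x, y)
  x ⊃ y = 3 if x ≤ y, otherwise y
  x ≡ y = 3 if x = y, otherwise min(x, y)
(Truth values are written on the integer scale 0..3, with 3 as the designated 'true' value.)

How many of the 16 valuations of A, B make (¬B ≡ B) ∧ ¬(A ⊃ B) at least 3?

0

A = 0, B = 0 ↦ 0  <
A = 0, B = 1 ↦ 0  <
A = 0, B = 2 ↦ 0  <
A = 0, B = 3 ↦ 0  <
A = 1, B = 0 ↦ 0  <
A = 1, B = 1 ↦ 0  <
A = 1, B = 2 ↦ 0  <
A = 1, B = 3 ↦ 0  <
A = 2, B = 0 ↦ 0  <
A = 2, B = 1 ↦ 0  <
A = 2, B = 2 ↦ 0  <
A = 2, B = 3 ↦ 0  <
A = 3, B = 0 ↦ 0  <
A = 3, B = 1 ↦ 0  <
A = 3, B = 2 ↦ 0  <
A = 3, B = 3 ↦ 0  <
So 0 of the 16 assignments meet the threshold.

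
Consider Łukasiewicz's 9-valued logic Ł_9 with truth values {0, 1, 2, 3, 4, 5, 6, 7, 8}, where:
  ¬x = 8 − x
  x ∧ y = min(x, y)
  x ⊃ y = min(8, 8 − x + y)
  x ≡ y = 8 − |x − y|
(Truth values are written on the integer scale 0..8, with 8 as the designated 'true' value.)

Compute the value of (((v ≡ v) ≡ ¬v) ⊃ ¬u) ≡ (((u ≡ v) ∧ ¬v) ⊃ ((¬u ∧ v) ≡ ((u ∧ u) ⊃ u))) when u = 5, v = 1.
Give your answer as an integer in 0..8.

v ≡ v = 1 ≡ 1 = 8
¬v = ¬1 = 7
(v ≡ v) ≡ ¬v = 8 ≡ 7 = 7
¬u = ¬5 = 3
((v ≡ v) ≡ ¬v) ⊃ ¬u = 7 ⊃ 3 = 4
u ≡ v = 5 ≡ 1 = 4
¬v = ¬1 = 7
(u ≡ v) ∧ ¬v = 4 ∧ 7 = 4
¬u = ¬5 = 3
¬u ∧ v = 3 ∧ 1 = 1
u ∧ u = 5 ∧ 5 = 5
(u ∧ u) ⊃ u = 5 ⊃ 5 = 8
(¬u ∧ v) ≡ ((u ∧ u) ⊃ u) = 1 ≡ 8 = 1
((u ≡ v) ∧ ¬v) ⊃ ((¬u ∧ v) ≡ ((u ∧ u) ⊃ u)) = 4 ⊃ 1 = 5
(((v ≡ v) ≡ ¬v) ⊃ ¬u) ≡ (((u ≡ v) ∧ ¬v) ⊃ ((¬u ∧ v) ≡ ((u ∧ u) ⊃ u))) = 4 ≡ 5 = 7

7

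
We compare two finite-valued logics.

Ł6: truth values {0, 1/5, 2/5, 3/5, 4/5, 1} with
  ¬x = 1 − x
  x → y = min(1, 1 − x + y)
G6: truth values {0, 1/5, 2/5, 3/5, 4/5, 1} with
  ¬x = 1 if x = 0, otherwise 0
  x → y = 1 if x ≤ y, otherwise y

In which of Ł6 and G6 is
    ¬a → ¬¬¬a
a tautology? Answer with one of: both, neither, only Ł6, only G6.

In Ł6: every assignment gives 1 — tautology.
In G6: every assignment gives 1 — tautology.

both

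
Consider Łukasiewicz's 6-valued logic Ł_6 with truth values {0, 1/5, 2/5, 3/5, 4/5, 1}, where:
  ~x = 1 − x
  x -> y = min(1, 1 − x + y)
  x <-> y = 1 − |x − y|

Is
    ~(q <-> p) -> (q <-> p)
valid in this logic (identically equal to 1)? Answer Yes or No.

No

Counterexample: take p = 0, q = 3/5.
q <-> p = 3/5 <-> 0 = 2/5
~(q <-> p) = ~2/5 = 3/5
q <-> p = 3/5 <-> 0 = 2/5
~(q <-> p) -> (q <-> p) = 3/5 -> 2/5 = 4/5
This gives 4/5 ≠ 1.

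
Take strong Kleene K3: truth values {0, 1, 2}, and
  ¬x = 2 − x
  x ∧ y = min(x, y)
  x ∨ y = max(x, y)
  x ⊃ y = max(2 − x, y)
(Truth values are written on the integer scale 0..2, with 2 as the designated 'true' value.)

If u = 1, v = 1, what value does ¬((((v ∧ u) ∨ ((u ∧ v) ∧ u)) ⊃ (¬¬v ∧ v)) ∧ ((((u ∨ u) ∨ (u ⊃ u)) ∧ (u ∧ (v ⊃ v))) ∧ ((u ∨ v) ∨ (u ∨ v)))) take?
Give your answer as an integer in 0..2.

v ∧ u = 1 ∧ 1 = 1
u ∧ v = 1 ∧ 1 = 1
(u ∧ v) ∧ u = 1 ∧ 1 = 1
(v ∧ u) ∨ ((u ∧ v) ∧ u) = 1 ∨ 1 = 1
¬v = ¬1 = 1
¬¬v = ¬1 = 1
¬¬v ∧ v = 1 ∧ 1 = 1
((v ∧ u) ∨ ((u ∧ v) ∧ u)) ⊃ (¬¬v ∧ v) = 1 ⊃ 1 = 1
u ∨ u = 1 ∨ 1 = 1
u ⊃ u = 1 ⊃ 1 = 1
(u ∨ u) ∨ (u ⊃ u) = 1 ∨ 1 = 1
v ⊃ v = 1 ⊃ 1 = 1
u ∧ (v ⊃ v) = 1 ∧ 1 = 1
((u ∨ u) ∨ (u ⊃ u)) ∧ (u ∧ (v ⊃ v)) = 1 ∧ 1 = 1
u ∨ v = 1 ∨ 1 = 1
u ∨ v = 1 ∨ 1 = 1
(u ∨ v) ∨ (u ∨ v) = 1 ∨ 1 = 1
(((u ∨ u) ∨ (u ⊃ u)) ∧ (u ∧ (v ⊃ v))) ∧ ((u ∨ v) ∨ (u ∨ v)) = 1 ∧ 1 = 1
(((v ∧ u) ∨ ((u ∧ v) ∧ u)) ⊃ (¬¬v ∧ v)) ∧ ((((u ∨ u) ∨ (u ⊃ u)) ∧ (u ∧ (v ⊃ v))) ∧ ((u ∨ v) ∨ (u ∨ v))) = 1 ∧ 1 = 1
¬((((v ∧ u) ∨ ((u ∧ v) ∧ u)) ⊃ (¬¬v ∧ v)) ∧ ((((u ∨ u) ∨ (u ⊃ u)) ∧ (u ∧ (v ⊃ v))) ∧ ((u ∨ v) ∨ (u ∨ v)))) = ¬1 = 1

1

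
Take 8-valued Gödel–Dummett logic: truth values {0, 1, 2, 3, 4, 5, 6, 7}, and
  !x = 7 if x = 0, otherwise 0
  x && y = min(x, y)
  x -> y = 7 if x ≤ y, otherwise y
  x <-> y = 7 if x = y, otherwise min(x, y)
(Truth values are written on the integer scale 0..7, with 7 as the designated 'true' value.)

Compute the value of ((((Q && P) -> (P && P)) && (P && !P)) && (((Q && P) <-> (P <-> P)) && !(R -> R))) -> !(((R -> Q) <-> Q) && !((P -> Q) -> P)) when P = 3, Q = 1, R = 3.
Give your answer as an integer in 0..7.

Q && P = 1 && 3 = 1
P && P = 3 && 3 = 3
(Q && P) -> (P && P) = 1 -> 3 = 7
!P = !3 = 0
P && !P = 3 && 0 = 0
((Q && P) -> (P && P)) && (P && !P) = 7 && 0 = 0
Q && P = 1 && 3 = 1
P <-> P = 3 <-> 3 = 7
(Q && P) <-> (P <-> P) = 1 <-> 7 = 1
R -> R = 3 -> 3 = 7
!(R -> R) = !7 = 0
((Q && P) <-> (P <-> P)) && !(R -> R) = 1 && 0 = 0
(((Q && P) -> (P && P)) && (P && !P)) && (((Q && P) <-> (P <-> P)) && !(R -> R)) = 0 && 0 = 0
R -> Q = 3 -> 1 = 1
(R -> Q) <-> Q = 1 <-> 1 = 7
P -> Q = 3 -> 1 = 1
(P -> Q) -> P = 1 -> 3 = 7
!((P -> Q) -> P) = !7 = 0
((R -> Q) <-> Q) && !((P -> Q) -> P) = 7 && 0 = 0
!(((R -> Q) <-> Q) && !((P -> Q) -> P)) = !0 = 7
((((Q && P) -> (P && P)) && (P && !P)) && (((Q && P) <-> (P <-> P)) && !(R -> R))) -> !(((R -> Q) <-> Q) && !((P -> Q) -> P)) = 0 -> 7 = 7

7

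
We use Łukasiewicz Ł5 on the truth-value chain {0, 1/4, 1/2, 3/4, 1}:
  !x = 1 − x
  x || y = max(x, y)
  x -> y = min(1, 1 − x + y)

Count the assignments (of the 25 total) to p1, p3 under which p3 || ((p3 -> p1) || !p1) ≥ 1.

value 1: 22 assignments (counts)
value 3/4: 3 assignments
So 22 of the 25 assignments meet the threshold.

22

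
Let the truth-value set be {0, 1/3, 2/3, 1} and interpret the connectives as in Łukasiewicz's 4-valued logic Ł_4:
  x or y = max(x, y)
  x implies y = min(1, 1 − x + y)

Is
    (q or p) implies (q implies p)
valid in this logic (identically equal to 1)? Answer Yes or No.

No

Counterexample: take p = 0, q = 2/3.
q or p = 2/3 or 0 = 2/3
q implies p = 2/3 implies 0 = 1/3
(q or p) implies (q implies p) = 2/3 implies 1/3 = 2/3
This gives 2/3 ≠ 1.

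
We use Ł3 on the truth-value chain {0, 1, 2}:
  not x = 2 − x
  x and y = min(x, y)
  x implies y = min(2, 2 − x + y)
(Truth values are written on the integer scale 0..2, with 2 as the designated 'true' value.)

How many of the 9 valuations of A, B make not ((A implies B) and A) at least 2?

A = 0, B = 0 ↦ 2  ≥
A = 0, B = 1 ↦ 2  ≥
A = 0, B = 2 ↦ 2  ≥
A = 1, B = 0 ↦ 1  <
A = 1, B = 1 ↦ 1  <
A = 1, B = 2 ↦ 1  <
A = 2, B = 0 ↦ 2  ≥
A = 2, B = 1 ↦ 1  <
A = 2, B = 2 ↦ 0  <
So 4 of the 9 assignments meet the threshold.

4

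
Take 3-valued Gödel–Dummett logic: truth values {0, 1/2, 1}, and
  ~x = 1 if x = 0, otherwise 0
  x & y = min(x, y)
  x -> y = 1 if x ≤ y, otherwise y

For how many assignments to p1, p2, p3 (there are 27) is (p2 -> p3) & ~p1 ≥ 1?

6

value 1: 6 assignments (counts)
value 1/2: 1 assignment
value 0: 20 assignments
So 6 of the 27 assignments meet the threshold.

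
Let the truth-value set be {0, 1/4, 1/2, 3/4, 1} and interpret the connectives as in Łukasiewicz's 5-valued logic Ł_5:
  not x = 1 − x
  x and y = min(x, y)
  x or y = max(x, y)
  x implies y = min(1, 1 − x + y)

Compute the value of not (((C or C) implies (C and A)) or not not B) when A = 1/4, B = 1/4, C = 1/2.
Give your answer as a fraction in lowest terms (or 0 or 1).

C or C = 1/2 or 1/2 = 1/2
C and A = 1/2 and 1/4 = 1/4
(C or C) implies (C and A) = 1/2 implies 1/4 = 3/4
not B = not 1/4 = 3/4
not not B = not 3/4 = 1/4
((C or C) implies (C and A)) or not not B = 3/4 or 1/4 = 3/4
not (((C or C) implies (C and A)) or not not B) = not 3/4 = 1/4

1/4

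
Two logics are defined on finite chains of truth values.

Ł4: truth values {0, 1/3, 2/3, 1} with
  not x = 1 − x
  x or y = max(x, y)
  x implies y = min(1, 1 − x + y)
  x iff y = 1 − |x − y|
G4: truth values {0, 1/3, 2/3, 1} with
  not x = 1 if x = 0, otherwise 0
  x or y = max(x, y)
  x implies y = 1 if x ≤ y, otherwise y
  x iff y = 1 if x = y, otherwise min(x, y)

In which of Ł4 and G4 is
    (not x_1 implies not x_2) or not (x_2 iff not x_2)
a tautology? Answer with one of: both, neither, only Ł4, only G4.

In Ł4: at x_1 = 0, x_2 = 1/3 the value is 2/3 — not a tautology.
In G4: every assignment gives 1 — tautology.

only G4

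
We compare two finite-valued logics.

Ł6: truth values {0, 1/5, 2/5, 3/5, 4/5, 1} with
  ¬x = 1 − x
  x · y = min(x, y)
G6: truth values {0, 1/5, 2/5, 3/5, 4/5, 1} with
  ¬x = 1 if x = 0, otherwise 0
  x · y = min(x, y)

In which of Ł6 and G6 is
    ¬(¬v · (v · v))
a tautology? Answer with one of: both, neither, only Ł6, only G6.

In Ł6: at v = 1/5 the value is 4/5 — not a tautology.
In G6: every assignment gives 1 — tautology.

only G6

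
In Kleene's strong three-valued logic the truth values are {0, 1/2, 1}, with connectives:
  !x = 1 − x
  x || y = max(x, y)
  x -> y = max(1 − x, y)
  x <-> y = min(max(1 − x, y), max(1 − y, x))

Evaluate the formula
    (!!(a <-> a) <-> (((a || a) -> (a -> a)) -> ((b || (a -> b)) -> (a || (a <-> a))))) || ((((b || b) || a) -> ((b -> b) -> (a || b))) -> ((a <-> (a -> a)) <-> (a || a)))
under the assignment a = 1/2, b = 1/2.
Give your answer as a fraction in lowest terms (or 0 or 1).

a <-> a = 1/2 <-> 1/2 = 1/2
!(a <-> a) = !1/2 = 1/2
!!(a <-> a) = !1/2 = 1/2
a || a = 1/2 || 1/2 = 1/2
a -> a = 1/2 -> 1/2 = 1/2
(a || a) -> (a -> a) = 1/2 -> 1/2 = 1/2
a -> b = 1/2 -> 1/2 = 1/2
b || (a -> b) = 1/2 || 1/2 = 1/2
a <-> a = 1/2 <-> 1/2 = 1/2
a || (a <-> a) = 1/2 || 1/2 = 1/2
(b || (a -> b)) -> (a || (a <-> a)) = 1/2 -> 1/2 = 1/2
((a || a) -> (a -> a)) -> ((b || (a -> b)) -> (a || (a <-> a))) = 1/2 -> 1/2 = 1/2
!!(a <-> a) <-> (((a || a) -> (a -> a)) -> ((b || (a -> b)) -> (a || (a <-> a)))) = 1/2 <-> 1/2 = 1/2
b || b = 1/2 || 1/2 = 1/2
(b || b) || a = 1/2 || 1/2 = 1/2
b -> b = 1/2 -> 1/2 = 1/2
a || b = 1/2 || 1/2 = 1/2
(b -> b) -> (a || b) = 1/2 -> 1/2 = 1/2
((b || b) || a) -> ((b -> b) -> (a || b)) = 1/2 -> 1/2 = 1/2
a -> a = 1/2 -> 1/2 = 1/2
a <-> (a -> a) = 1/2 <-> 1/2 = 1/2
a || a = 1/2 || 1/2 = 1/2
(a <-> (a -> a)) <-> (a || a) = 1/2 <-> 1/2 = 1/2
(((b || b) || a) -> ((b -> b) -> (a || b))) -> ((a <-> (a -> a)) <-> (a || a)) = 1/2 -> 1/2 = 1/2
(!!(a <-> a) <-> (((a || a) -> (a -> a)) -> ((b || (a -> b)) -> (a || (a <-> a))))) || ((((b || b) || a) -> ((b -> b) -> (a || b))) -> ((a <-> (a -> a)) <-> (a || a))) = 1/2 || 1/2 = 1/2

1/2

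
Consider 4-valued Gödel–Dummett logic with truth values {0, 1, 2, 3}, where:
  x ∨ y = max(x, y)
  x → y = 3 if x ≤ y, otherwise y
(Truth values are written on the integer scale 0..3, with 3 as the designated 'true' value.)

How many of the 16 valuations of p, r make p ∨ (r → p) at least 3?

p = 0, r = 0 ↦ 3  ≥
p = 0, r = 1 ↦ 0  <
p = 0, r = 2 ↦ 0  <
p = 0, r = 3 ↦ 0  <
p = 1, r = 0 ↦ 3  ≥
p = 1, r = 1 ↦ 3  ≥
p = 1, r = 2 ↦ 1  <
p = 1, r = 3 ↦ 1  <
p = 2, r = 0 ↦ 3  ≥
p = 2, r = 1 ↦ 3  ≥
p = 2, r = 2 ↦ 3  ≥
p = 2, r = 3 ↦ 2  <
p = 3, r = 0 ↦ 3  ≥
p = 3, r = 1 ↦ 3  ≥
p = 3, r = 2 ↦ 3  ≥
p = 3, r = 3 ↦ 3  ≥
So 10 of the 16 assignments meet the threshold.

10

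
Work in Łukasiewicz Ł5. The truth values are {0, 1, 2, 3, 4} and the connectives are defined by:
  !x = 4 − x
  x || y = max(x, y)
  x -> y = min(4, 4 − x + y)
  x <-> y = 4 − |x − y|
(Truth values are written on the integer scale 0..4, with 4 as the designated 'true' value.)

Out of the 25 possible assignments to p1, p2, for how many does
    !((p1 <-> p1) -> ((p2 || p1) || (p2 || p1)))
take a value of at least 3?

4

value 4: 1 assignment (counts)
value 3: 3 assignments (counts)
value 2: 5 assignments
value 1: 7 assignments
value 0: 9 assignments
So 4 of the 25 assignments meet the threshold.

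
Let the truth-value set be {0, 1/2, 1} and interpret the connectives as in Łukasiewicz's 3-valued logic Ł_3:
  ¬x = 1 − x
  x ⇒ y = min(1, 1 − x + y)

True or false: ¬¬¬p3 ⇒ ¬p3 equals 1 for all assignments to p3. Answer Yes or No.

Yes

p3 = 0 ↦ 1
p3 = 1/2 ↦ 1
p3 = 1 ↦ 1
Every assignment gives a value ≥ 1.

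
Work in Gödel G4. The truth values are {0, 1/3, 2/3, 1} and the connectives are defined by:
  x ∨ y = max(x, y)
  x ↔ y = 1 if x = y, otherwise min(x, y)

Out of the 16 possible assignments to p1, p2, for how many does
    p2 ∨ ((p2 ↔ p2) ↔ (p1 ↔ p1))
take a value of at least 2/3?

16

p1 = 0, p2 = 0 ↦ 1  ≥
p1 = 0, p2 = 1/3 ↦ 1  ≥
p1 = 0, p2 = 2/3 ↦ 1  ≥
p1 = 0, p2 = 1 ↦ 1  ≥
p1 = 1/3, p2 = 0 ↦ 1  ≥
p1 = 1/3, p2 = 1/3 ↦ 1  ≥
p1 = 1/3, p2 = 2/3 ↦ 1  ≥
p1 = 1/3, p2 = 1 ↦ 1  ≥
p1 = 2/3, p2 = 0 ↦ 1  ≥
p1 = 2/3, p2 = 1/3 ↦ 1  ≥
p1 = 2/3, p2 = 2/3 ↦ 1  ≥
p1 = 2/3, p2 = 1 ↦ 1  ≥
p1 = 1, p2 = 0 ↦ 1  ≥
p1 = 1, p2 = 1/3 ↦ 1  ≥
p1 = 1, p2 = 2/3 ↦ 1  ≥
p1 = 1, p2 = 1 ↦ 1  ≥
So 16 of the 16 assignments meet the threshold.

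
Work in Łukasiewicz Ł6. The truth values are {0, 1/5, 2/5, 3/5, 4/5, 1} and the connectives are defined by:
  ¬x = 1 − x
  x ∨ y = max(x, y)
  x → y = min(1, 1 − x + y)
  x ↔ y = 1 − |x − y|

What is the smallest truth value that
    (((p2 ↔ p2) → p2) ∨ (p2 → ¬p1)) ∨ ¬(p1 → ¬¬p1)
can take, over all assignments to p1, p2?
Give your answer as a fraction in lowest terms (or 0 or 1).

Take p1 = 4/5, p2 = 3/5:
p2 ↔ p2 = 3/5 ↔ 3/5 = 1
(p2 ↔ p2) → p2 = 1 → 3/5 = 3/5
¬p1 = ¬4/5 = 1/5
p2 → ¬p1 = 3/5 → 1/5 = 3/5
((p2 ↔ p2) → p2) ∨ (p2 → ¬p1) = 3/5 ∨ 3/5 = 3/5
¬p1 = ¬4/5 = 1/5
¬¬p1 = ¬1/5 = 4/5
p1 → ¬¬p1 = 4/5 → 4/5 = 1
¬(p1 → ¬¬p1) = ¬1 = 0
(((p2 ↔ p2) → p2) ∨ (p2 → ¬p1)) ∨ ¬(p1 → ¬¬p1) = 3/5 ∨ 0 = 3/5
No assignment yields a value below 3/5, so this is the minimum.

3/5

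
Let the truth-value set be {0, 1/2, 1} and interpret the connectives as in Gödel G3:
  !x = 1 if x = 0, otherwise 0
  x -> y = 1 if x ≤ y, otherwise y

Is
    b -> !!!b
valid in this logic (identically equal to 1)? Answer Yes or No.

Counterexample: take b = 1/2.
!b = !1/2 = 0
!!b = !0 = 1
!!!b = !1 = 0
b -> !!!b = 1/2 -> 0 = 0
This gives 0 ≠ 1.

No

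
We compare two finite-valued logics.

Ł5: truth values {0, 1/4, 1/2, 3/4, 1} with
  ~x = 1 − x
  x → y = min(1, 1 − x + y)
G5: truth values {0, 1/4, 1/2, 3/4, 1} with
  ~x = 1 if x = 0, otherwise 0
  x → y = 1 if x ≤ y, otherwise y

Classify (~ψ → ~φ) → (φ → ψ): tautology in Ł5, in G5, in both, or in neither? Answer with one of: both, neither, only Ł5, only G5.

In Ł5: every assignment gives 1 — tautology.
In G5: at φ = 1/2, ψ = 1/4 the value is 1/4 — not a tautology.

only Ł5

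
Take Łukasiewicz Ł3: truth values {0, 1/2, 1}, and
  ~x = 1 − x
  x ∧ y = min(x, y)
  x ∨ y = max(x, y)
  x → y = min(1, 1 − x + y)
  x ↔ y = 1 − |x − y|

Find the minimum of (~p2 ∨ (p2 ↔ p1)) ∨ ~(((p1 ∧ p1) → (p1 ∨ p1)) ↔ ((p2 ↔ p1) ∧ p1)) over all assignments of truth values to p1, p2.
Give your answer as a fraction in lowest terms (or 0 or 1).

1/2

Take p1 = 1/2, p2 = 1:
~p2 = ~1 = 0
p2 ↔ p1 = 1 ↔ 1/2 = 1/2
~p2 ∨ (p2 ↔ p1) = 0 ∨ 1/2 = 1/2
p1 ∧ p1 = 1/2 ∧ 1/2 = 1/2
p1 ∨ p1 = 1/2 ∨ 1/2 = 1/2
(p1 ∧ p1) → (p1 ∨ p1) = 1/2 → 1/2 = 1
p2 ↔ p1 = 1 ↔ 1/2 = 1/2
(p2 ↔ p1) ∧ p1 = 1/2 ∧ 1/2 = 1/2
((p1 ∧ p1) → (p1 ∨ p1)) ↔ ((p2 ↔ p1) ∧ p1) = 1 ↔ 1/2 = 1/2
~(((p1 ∧ p1) → (p1 ∨ p1)) ↔ ((p2 ↔ p1) ∧ p1)) = ~1/2 = 1/2
(~p2 ∨ (p2 ↔ p1)) ∨ ~(((p1 ∧ p1) → (p1 ∨ p1)) ↔ ((p2 ↔ p1) ∧ p1)) = 1/2 ∨ 1/2 = 1/2
No assignment yields a value below 1/2, so this is the minimum.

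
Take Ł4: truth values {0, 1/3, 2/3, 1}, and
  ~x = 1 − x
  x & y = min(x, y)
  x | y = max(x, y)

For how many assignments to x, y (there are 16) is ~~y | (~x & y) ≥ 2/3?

x = 0, y = 0 ↦ 0  <
x = 0, y = 1/3 ↦ 1/3  <
x = 0, y = 2/3 ↦ 2/3  ≥
x = 0, y = 1 ↦ 1  ≥
x = 1/3, y = 0 ↦ 0  <
x = 1/3, y = 1/3 ↦ 1/3  <
x = 1/3, y = 2/3 ↦ 2/3  ≥
x = 1/3, y = 1 ↦ 1  ≥
x = 2/3, y = 0 ↦ 0  <
x = 2/3, y = 1/3 ↦ 1/3  <
x = 2/3, y = 2/3 ↦ 2/3  ≥
x = 2/3, y = 1 ↦ 1  ≥
x = 1, y = 0 ↦ 0  <
x = 1, y = 1/3 ↦ 1/3  <
x = 1, y = 2/3 ↦ 2/3  ≥
x = 1, y = 1 ↦ 1  ≥
So 8 of the 16 assignments meet the threshold.

8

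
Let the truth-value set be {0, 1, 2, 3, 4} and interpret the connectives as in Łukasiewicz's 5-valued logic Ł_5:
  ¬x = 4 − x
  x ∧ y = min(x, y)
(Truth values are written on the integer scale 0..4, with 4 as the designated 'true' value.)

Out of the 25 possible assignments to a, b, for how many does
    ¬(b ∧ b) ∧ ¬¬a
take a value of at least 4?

1

value 4: 1 assignment (counts)
value 3: 3 assignments
value 2: 5 assignments
value 1: 7 assignments
value 0: 9 assignments
So 1 of the 25 assignments meets the threshold.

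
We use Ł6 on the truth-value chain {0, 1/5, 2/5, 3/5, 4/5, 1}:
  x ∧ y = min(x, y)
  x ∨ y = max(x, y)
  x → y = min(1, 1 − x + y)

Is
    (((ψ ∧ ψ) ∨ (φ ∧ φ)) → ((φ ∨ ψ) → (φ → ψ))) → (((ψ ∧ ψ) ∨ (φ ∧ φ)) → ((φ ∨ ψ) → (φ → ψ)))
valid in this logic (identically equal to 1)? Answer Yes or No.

At φ = 4/5, ψ = 4/5, for instance:
ψ ∧ ψ = 4/5 ∧ 4/5 = 4/5
φ ∧ φ = 4/5 ∧ 4/5 = 4/5
(ψ ∧ ψ) ∨ (φ ∧ φ) = 4/5 ∨ 4/5 = 4/5
φ ∨ ψ = 4/5 ∨ 4/5 = 4/5
φ → ψ = 4/5 → 4/5 = 1
(φ ∨ ψ) → (φ → ψ) = 4/5 → 1 = 1
((ψ ∧ ψ) ∨ (φ ∧ φ)) → ((φ ∨ ψ) → (φ → ψ)) = 4/5 → 1 = 1
(((ψ ∧ ψ) ∨ (φ ∧ φ)) → ((φ ∨ ψ) → (φ → ψ))) → (((ψ ∧ ψ) ∨ (φ ∧ φ)) → ((φ ∨ ψ) → (φ → ψ))) = 1 → 1 = 1
and checking the remaining 35 assignments likewise gives ≥ 1 in every case.

Yes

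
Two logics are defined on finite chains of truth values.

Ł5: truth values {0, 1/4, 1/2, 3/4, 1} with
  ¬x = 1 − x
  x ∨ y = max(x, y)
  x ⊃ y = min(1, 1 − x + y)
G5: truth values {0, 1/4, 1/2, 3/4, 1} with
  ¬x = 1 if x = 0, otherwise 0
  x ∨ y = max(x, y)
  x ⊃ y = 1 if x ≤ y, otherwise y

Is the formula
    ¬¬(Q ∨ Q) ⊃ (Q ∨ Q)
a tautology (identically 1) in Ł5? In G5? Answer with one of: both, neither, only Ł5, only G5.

In Ł5: every assignment gives 1 — tautology.
In G5: at Q = 1/4 the value is 1/4 — not a tautology.

only Ł5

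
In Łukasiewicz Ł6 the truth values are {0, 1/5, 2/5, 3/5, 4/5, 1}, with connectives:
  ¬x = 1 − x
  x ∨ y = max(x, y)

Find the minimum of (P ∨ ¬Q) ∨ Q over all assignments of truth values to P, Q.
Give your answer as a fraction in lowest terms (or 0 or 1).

3/5

Take P = 0, Q = 2/5:
¬Q = ¬2/5 = 3/5
P ∨ ¬Q = 0 ∨ 3/5 = 3/5
(P ∨ ¬Q) ∨ Q = 3/5 ∨ 2/5 = 3/5
No assignment yields a value below 3/5, so this is the minimum.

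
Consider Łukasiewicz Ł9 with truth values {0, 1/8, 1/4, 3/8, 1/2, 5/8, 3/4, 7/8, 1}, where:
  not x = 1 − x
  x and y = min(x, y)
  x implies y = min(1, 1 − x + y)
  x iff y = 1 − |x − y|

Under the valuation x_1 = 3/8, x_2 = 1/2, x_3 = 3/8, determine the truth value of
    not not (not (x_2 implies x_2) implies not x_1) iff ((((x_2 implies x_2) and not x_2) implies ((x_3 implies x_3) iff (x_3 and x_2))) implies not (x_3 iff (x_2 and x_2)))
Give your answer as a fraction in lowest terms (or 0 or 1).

1/4

x_2 implies x_2 = 1/2 implies 1/2 = 1
not (x_2 implies x_2) = not 1 = 0
not x_1 = not 3/8 = 5/8
not (x_2 implies x_2) implies not x_1 = 0 implies 5/8 = 1
not (not (x_2 implies x_2) implies not x_1) = not 1 = 0
not not (not (x_2 implies x_2) implies not x_1) = not 0 = 1
x_2 implies x_2 = 1/2 implies 1/2 = 1
not x_2 = not 1/2 = 1/2
(x_2 implies x_2) and not x_2 = 1 and 1/2 = 1/2
x_3 implies x_3 = 3/8 implies 3/8 = 1
x_3 and x_2 = 3/8 and 1/2 = 3/8
(x_3 implies x_3) iff (x_3 and x_2) = 1 iff 3/8 = 3/8
((x_2 implies x_2) and not x_2) implies ((x_3 implies x_3) iff (x_3 and x_2)) = 1/2 implies 3/8 = 7/8
x_2 and x_2 = 1/2 and 1/2 = 1/2
x_3 iff (x_2 and x_2) = 3/8 iff 1/2 = 7/8
not (x_3 iff (x_2 and x_2)) = not 7/8 = 1/8
(((x_2 implies x_2) and not x_2) implies ((x_3 implies x_3) iff (x_3 and x_2))) implies not (x_3 iff (x_2 and x_2)) = 7/8 implies 1/8 = 1/4
not not (not (x_2 implies x_2) implies not x_1) iff ((((x_2 implies x_2) and not x_2) implies ((x_3 implies x_3) iff (x_3 and x_2))) implies not (x_3 iff (x_2 and x_2))) = 1 iff 1/4 = 1/4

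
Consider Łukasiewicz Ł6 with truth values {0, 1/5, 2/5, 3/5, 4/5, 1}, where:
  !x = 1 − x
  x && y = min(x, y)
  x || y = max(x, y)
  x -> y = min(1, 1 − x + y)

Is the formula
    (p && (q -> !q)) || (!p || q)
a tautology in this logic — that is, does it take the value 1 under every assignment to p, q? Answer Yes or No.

No

Counterexample: take p = 1/5, q = 0.
!q = !0 = 1
q -> !q = 0 -> 1 = 1
p && (q -> !q) = 1/5 && 1 = 1/5
!p = !1/5 = 4/5
!p || q = 4/5 || 0 = 4/5
(p && (q -> !q)) || (!p || q) = 1/5 || 4/5 = 4/5
This gives 4/5 ≠ 1.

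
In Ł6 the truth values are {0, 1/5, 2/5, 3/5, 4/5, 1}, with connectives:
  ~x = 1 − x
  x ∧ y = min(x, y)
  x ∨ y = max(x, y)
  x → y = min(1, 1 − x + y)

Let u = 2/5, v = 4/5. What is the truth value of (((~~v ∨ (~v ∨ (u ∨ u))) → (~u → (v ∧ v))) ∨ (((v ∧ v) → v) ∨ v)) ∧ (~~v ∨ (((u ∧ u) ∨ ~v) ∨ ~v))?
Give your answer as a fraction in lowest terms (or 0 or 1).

~v = ~4/5 = 1/5
~~v = ~1/5 = 4/5
~v = ~4/5 = 1/5
u ∨ u = 2/5 ∨ 2/5 = 2/5
~v ∨ (u ∨ u) = 1/5 ∨ 2/5 = 2/5
~~v ∨ (~v ∨ (u ∨ u)) = 4/5 ∨ 2/5 = 4/5
~u = ~2/5 = 3/5
v ∧ v = 4/5 ∧ 4/5 = 4/5
~u → (v ∧ v) = 3/5 → 4/5 = 1
(~~v ∨ (~v ∨ (u ∨ u))) → (~u → (v ∧ v)) = 4/5 → 1 = 1
v ∧ v = 4/5 ∧ 4/5 = 4/5
(v ∧ v) → v = 4/5 → 4/5 = 1
((v ∧ v) → v) ∨ v = 1 ∨ 4/5 = 1
((~~v ∨ (~v ∨ (u ∨ u))) → (~u → (v ∧ v))) ∨ (((v ∧ v) → v) ∨ v) = 1 ∨ 1 = 1
~v = ~4/5 = 1/5
~~v = ~1/5 = 4/5
u ∧ u = 2/5 ∧ 2/5 = 2/5
~v = ~4/5 = 1/5
(u ∧ u) ∨ ~v = 2/5 ∨ 1/5 = 2/5
~v = ~4/5 = 1/5
((u ∧ u) ∨ ~v) ∨ ~v = 2/5 ∨ 1/5 = 2/5
~~v ∨ (((u ∧ u) ∨ ~v) ∨ ~v) = 4/5 ∨ 2/5 = 4/5
(((~~v ∨ (~v ∨ (u ∨ u))) → (~u → (v ∧ v))) ∨ (((v ∧ v) → v) ∨ v)) ∧ (~~v ∨ (((u ∧ u) ∨ ~v) ∨ ~v)) = 1 ∧ 4/5 = 4/5

4/5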